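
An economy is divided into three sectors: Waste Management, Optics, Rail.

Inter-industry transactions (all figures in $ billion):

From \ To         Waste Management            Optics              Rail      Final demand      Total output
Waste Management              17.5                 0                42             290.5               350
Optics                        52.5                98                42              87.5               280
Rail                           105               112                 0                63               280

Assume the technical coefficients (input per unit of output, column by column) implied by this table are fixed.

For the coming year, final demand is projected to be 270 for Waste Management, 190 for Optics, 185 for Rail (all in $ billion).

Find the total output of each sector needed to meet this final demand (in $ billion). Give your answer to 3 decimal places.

x_1 = 361.393, x_2 = 488.511, x_3 = 488.822

Technical coefficients a_ij = z_ij / X_j:
  a_11 = 17.5/350 = 0.05, a_21 = 52.5/350 = 0.15, a_31 = 105/350 = 0.30
  a_12 = 0/280 = 0.00, a_22 = 98/280 = 0.35, a_32 = 112/280 = 0.40
  a_13 = 42/280 = 0.15, a_23 = 42/280 = 0.15, a_33 = 0/280 = 0.00
I − A =
  [   0.95     0.00    -0.15]
  [  -0.15     0.65    -0.15]
  [  -0.30    -0.40     1.00]
Cofactors of I−A, C_ij = (−1)^(i+j)·(minor ij) (rows/columns in the sector order above):
  C_11 = (0.65)(1.00) − (-0.15)(-0.40) = 0.5900
  C_12 = −[(-0.15)(1.00) − (-0.15)(-0.30)] = 0.1950
  C_13 = (-0.15)(-0.40) − (0.65)(-0.30) = 0.2550
  C_21 = −[(0.00)(1.00) − (-0.15)(-0.40)] = 0.0600
  C_22 = (0.95)(1.00) − (-0.15)(-0.30) = 0.9050
  C_23 = −[(0.95)(-0.40) − (0.00)(-0.30)] = 0.3800
  C_31 = (0.00)(-0.15) − (-0.15)(0.65) = 0.0975
  C_32 = −[(0.95)(-0.15) − (-0.15)(-0.15)] = 0.1650
  C_33 = (0.95)(0.65) − (0.00)(-0.15) = 0.6175
det(I−A) = Σ_j (I−A)_1j·C_1j = (0.95)(0.5900) + (0.00)(0.1950) + (-0.15)(0.2550) = 0.52225
adj(I−A) = Cᵀ =
  [ 0.5900   0.0600   0.0975]
  [ 0.1950   0.9050   0.1650]
  [ 0.2550   0.3800   0.6175]
(I − A)⁻¹ = adj(I−A) / det(I−A) ≈
  [   1.1297     0.1149     0.1867]
  [   0.3734     1.7329     0.3159]
  [   0.4883     0.7276     1.1824]
x = (I − A)⁻¹ d = adj(I−A)·d / det(I−A), with det(I−A) = 0.52225:
  x_1 = (0.5900·270 + 0.0600·190 + 0.0975·185) / 0.52225 = 188.7375 / 0.52225 ≈ 361.393
  x_2 = (0.1950·270 + 0.9050·190 + 0.1650·185) / 0.52225 = 255.125 / 0.52225 ≈ 488.511
  x_3 = (0.2550·270 + 0.3800·190 + 0.6175·185) / 0.52225 = 255.2875 / 0.52225 ≈ 488.822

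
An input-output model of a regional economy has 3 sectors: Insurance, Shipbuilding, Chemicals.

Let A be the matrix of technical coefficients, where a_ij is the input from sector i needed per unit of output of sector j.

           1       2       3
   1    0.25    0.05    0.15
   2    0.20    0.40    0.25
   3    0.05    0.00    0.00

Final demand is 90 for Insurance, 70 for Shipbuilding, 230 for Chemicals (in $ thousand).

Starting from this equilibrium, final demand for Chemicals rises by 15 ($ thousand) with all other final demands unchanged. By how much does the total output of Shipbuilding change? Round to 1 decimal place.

I − A =
  [   0.75    -0.05    -0.15]
  [  -0.20     0.60    -0.25]
  [  -0.05     0.00     1.00]
Cofactors of I−A, C_ij = (−1)^(i+j)·(minor ij) (rows/columns in the sector order above):
  C_11 = (0.60)(1.00) − (-0.25)(0.00) = 0.6000
  C_12 = −[(-0.20)(1.00) − (-0.25)(-0.05)] = 0.2125
  C_13 = (-0.20)(0.00) − (0.60)(-0.05) = 0.0300
  C_21 = −[(-0.05)(1.00) − (-0.15)(0.00)] = 0.0500
  C_22 = (0.75)(1.00) − (-0.15)(-0.05) = 0.7425
  C_23 = −[(0.75)(0.00) − (-0.05)(-0.05)] = 0.0025
  C_31 = (-0.05)(-0.25) − (-0.15)(0.60) = 0.1025
  C_32 = −[(0.75)(-0.25) − (-0.15)(-0.20)] = 0.2175
  C_33 = (0.75)(0.60) − (-0.05)(-0.20) = 0.4400
det(I−A) = Σ_j (I−A)_1j·C_1j = (0.75)(0.6000) + (-0.05)(0.2125) + (-0.15)(0.0300) = 0.434875
adj(I−A) = Cᵀ =
  [ 0.6000   0.0500   0.1025]
  [ 0.2125   0.7425   0.2175]
  [ 0.0300   0.0025   0.4400]
(I − A)⁻¹ = adj(I−A) / det(I−A) ≈
  [   1.3797     0.1150     0.2357]
  [   0.4886     1.7074     0.5001]
  [   0.0690     0.0057     1.0118]
Δx = (I − A)⁻¹ Δd with Δd having +15 in the Chemicals component and 0 elsewhere.
So Δx_2 = L_23 · (+15), where L_23 = adj(I−A)_23 / det(I−A) = 0.2175 / 0.434875.
Δx_2 = 0.2175 × (+15) / 0.434875 = 3.2625 / 0.434875 ≈ 7.5.

Δx_2 = 7.5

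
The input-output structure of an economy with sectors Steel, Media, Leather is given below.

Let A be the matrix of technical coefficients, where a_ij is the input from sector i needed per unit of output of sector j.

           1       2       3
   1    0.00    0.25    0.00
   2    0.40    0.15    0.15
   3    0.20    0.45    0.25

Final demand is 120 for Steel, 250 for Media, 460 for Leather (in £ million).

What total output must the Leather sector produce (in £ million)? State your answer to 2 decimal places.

x_3 = 1050.26

I − A =
  [   1.00    -0.25     0.00]
  [  -0.40     0.85    -0.15]
  [  -0.20    -0.45     0.75]
Cofactors of I−A, C_ij = (−1)^(i+j)·(minor ij) (rows/columns in the sector order above):
  C_11 = (0.85)(0.75) − (-0.15)(-0.45) = 0.5700
  C_12 = −[(-0.40)(0.75) − (-0.15)(-0.20)] = 0.3300
  C_13 = (-0.40)(-0.45) − (0.85)(-0.20) = 0.3500
  C_21 = −[(-0.25)(0.75) − (0.00)(-0.45)] = 0.1875
  C_22 = (1.00)(0.75) − (0.00)(-0.20) = 0.7500
  C_23 = −[(1.00)(-0.45) − (-0.25)(-0.20)] = 0.5000
  C_31 = (-0.25)(-0.15) − (0.00)(0.85) = 0.0375
  C_32 = −[(1.00)(-0.15) − (0.00)(-0.40)] = 0.1500
  C_33 = (1.00)(0.85) − (-0.25)(-0.40) = 0.7500
det(I−A) = Σ_j (I−A)_1j·C_1j = (1.00)(0.5700) + (-0.25)(0.3300) + (0.00)(0.3500) = 0.4875
adj(I−A) = Cᵀ =
  [ 0.5700   0.1875   0.0375]
  [ 0.3300   0.7500   0.1500]
  [ 0.3500   0.5000   0.7500]
(I − A)⁻¹ = adj(I−A) / det(I−A) ≈
  [   1.1692     0.3846     0.0769]
  [   0.6769     1.5385     0.3077]
  [   0.7179     1.0256     1.5385]
x = (I − A)⁻¹ d = adj(I−A)·d / det(I−A), with det(I−A) = 0.4875:
  x_1 = (0.5700·120 + 0.1875·250 + 0.0375·460) / 0.4875 = 132.525 / 0.4875 ≈ 271.85
  x_2 = (0.3300·120 + 0.7500·250 + 0.1500·460) / 0.4875 = 296.10 / 0.4875 ≈ 607.38
  x_3 = (0.3500·120 + 0.5000·250 + 0.7500·460) / 0.4875 = 512.00 / 0.4875 ≈ 1050.26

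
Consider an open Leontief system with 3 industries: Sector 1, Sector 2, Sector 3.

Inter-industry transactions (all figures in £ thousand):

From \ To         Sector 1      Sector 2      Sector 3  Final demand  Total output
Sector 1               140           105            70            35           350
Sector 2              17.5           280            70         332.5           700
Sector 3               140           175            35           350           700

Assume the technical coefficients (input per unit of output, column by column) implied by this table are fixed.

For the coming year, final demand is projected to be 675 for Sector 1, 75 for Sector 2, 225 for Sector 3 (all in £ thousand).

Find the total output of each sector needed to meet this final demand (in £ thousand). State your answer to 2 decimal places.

x_1 = 1376.57, x_2 = 393.03, x_3 = 919.88

Technical coefficients a_ij = z_ij / X_j:
  a_11 = 140/350 = 0.40, a_21 = 17.5/350 = 0.05, a_31 = 140/350 = 0.40
  a_12 = 105/700 = 0.15, a_22 = 280/700 = 0.40, a_32 = 175/700 = 0.25
  a_13 = 70/700 = 0.10, a_23 = 70/700 = 0.10, a_33 = 35/700 = 0.05
I − A =
  [   0.60    -0.15    -0.10]
  [  -0.05     0.60    -0.10]
  [  -0.40    -0.25     0.95]
Cofactors of I−A, C_ij = (−1)^(i+j)·(minor ij) (rows/columns in the sector order above):
  C_11 = (0.60)(0.95) − (-0.10)(-0.25) = 0.5450
  C_12 = −[(-0.05)(0.95) − (-0.10)(-0.40)] = 0.0875
  C_13 = (-0.05)(-0.25) − (0.60)(-0.40) = 0.2525
  C_21 = −[(-0.15)(0.95) − (-0.10)(-0.25)] = 0.1675
  C_22 = (0.60)(0.95) − (-0.10)(-0.40) = 0.5300
  C_23 = −[(0.60)(-0.25) − (-0.15)(-0.40)] = 0.2100
  C_31 = (-0.15)(-0.10) − (-0.10)(0.60) = 0.0750
  C_32 = −[(0.60)(-0.10) − (-0.10)(-0.05)] = 0.0650
  C_33 = (0.60)(0.60) − (-0.15)(-0.05) = 0.3525
det(I−A) = Σ_j (I−A)_1j·C_1j = (0.60)(0.5450) + (-0.15)(0.0875) + (-0.10)(0.2525) = 0.288625
adj(I−A) = Cᵀ =
  [ 0.5450   0.1675   0.0750]
  [ 0.0875   0.5300   0.0650]
  [ 0.2525   0.2100   0.3525]
(I − A)⁻¹ = adj(I−A) / det(I−A) ≈
  [   1.8883     0.5803     0.2599]
  [   0.3032     1.8363     0.2252]
  [   0.8748     0.7276     1.2213]
x = (I − A)⁻¹ d = adj(I−A)·d / det(I−A), with det(I−A) = 0.288625:
  x_1 = (0.5450·675 + 0.1675·75 + 0.0750·225) / 0.288625 = 397.3125 / 0.288625 ≈ 1376.57
  x_2 = (0.0875·675 + 0.5300·75 + 0.0650·225) / 0.288625 = 113.4375 / 0.288625 ≈ 393.03
  x_3 = (0.2525·675 + 0.2100·75 + 0.3525·225) / 0.288625 = 265.50 / 0.288625 ≈ 919.88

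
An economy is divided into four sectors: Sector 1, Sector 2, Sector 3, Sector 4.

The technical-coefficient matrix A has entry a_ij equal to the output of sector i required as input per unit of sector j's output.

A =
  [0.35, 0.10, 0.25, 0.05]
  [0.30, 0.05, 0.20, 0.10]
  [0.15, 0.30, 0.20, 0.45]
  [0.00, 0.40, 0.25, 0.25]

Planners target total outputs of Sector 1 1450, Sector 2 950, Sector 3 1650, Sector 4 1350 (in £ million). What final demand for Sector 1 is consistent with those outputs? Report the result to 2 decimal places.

I − A =
  [   0.65    -0.10    -0.25    -0.05]
  [  -0.30     0.95    -0.20    -0.10]
  [  -0.15    -0.30     0.80    -0.45]
  [   0.00    -0.40    -0.25     0.75]
d = (I − A) x:
  d_1 = (+0.65)·1450 + (-0.10)·950 + (-0.25)·1650 + (-0.05)·1350 = 367.50
  d_2 = (-0.30)·1450 + (+0.95)·950 + (-0.20)·1650 + (-0.10)·1350 = 2.50
  d_3 = (-0.15)·1450 + (-0.30)·950 + (+0.80)·1650 + (-0.45)·1350 = 210.00
  d_4 = (+0.00)·1450 + (-0.40)·950 + (-0.25)·1650 + (+0.75)·1350 = 220.00

d_1 = 367.50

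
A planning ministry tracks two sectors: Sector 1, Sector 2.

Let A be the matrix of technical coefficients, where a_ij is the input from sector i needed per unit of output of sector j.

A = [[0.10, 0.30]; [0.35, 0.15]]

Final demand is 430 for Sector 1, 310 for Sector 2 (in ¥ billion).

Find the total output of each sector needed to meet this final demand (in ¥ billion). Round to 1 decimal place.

I − A =
  [   0.90    -0.30]
  [  -0.35     0.85]
det(I−A) = (0.90)(0.85) − (-0.30)(-0.35) = 0.6600
adj(I−A) = [[0.85, 0.30], [0.35, 0.90]]
(I − A)⁻¹ = adj(I−A) / det(I−A) ≈
  [   1.2879     0.4545]
  [   0.5303     1.3636]
x = (I − A)⁻¹ d = adj(I−A)·d / det(I−A), with det(I−A) = 0.6600:
  x_1 = (0.85·430 + 0.30·310) / 0.6600 = 458.50 / 0.6600 ≈ 694.7
  x_2 = (0.35·430 + 0.90·310) / 0.6600 = 429.50 / 0.6600 ≈ 650.8

x_1 = 694.7, x_2 = 650.8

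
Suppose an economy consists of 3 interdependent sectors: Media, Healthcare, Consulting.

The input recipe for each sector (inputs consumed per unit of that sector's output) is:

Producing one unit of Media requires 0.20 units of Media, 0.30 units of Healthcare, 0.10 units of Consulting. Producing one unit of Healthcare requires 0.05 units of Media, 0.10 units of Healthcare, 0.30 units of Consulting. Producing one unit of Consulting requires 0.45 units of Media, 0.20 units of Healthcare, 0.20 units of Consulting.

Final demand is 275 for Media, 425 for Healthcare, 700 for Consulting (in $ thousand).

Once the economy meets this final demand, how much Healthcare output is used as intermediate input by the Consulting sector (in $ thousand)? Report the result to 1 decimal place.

I − A =
  [   0.80    -0.05    -0.45]
  [  -0.30     0.90    -0.20]
  [  -0.10    -0.30     0.80]
Cofactors of I−A, C_ij = (−1)^(i+j)·(minor ij) (rows/columns in the sector order above):
  C_11 = (0.90)(0.80) − (-0.20)(-0.30) = 0.6600
  C_12 = −[(-0.30)(0.80) − (-0.20)(-0.10)] = 0.2600
  C_13 = (-0.30)(-0.30) − (0.90)(-0.10) = 0.1800
  C_21 = −[(-0.05)(0.80) − (-0.45)(-0.30)] = 0.1750
  C_22 = (0.80)(0.80) − (-0.45)(-0.10) = 0.5950
  C_23 = −[(0.80)(-0.30) − (-0.05)(-0.10)] = 0.2450
  C_31 = (-0.05)(-0.20) − (-0.45)(0.90) = 0.4150
  C_32 = −[(0.80)(-0.20) − (-0.45)(-0.30)] = 0.2950
  C_33 = (0.80)(0.90) − (-0.05)(-0.30) = 0.7050
det(I−A) = Σ_j (I−A)_1j·C_1j = (0.80)(0.6600) + (-0.05)(0.2600) + (-0.45)(0.1800) = 0.4340
adj(I−A) = Cᵀ =
  [ 0.6600   0.1750   0.4150]
  [ 0.2600   0.5950   0.2950]
  [ 0.1800   0.2450   0.7050]
(I − A)⁻¹ = adj(I−A) / det(I−A) ≈
  [   1.5207     0.4032     0.9562]
  [   0.5991     1.3710     0.6797]
  [   0.4147     0.5645     1.6244]
First solve x = (I − A)⁻¹ d = adj(I−A)·d / det(I−A); in particular x_3 = (0.1800·275 + 0.2450·425 + 0.7050·700) / 0.4340 = 647.125 / 0.4340 ≈ 1491.071.
Intermediate flow from 2 to 3: z_23 = a_23 · x_3 = 0.20 × 647.125 / 0.4340 = 129.425 / 0.4340 ≈ 298.2.

z_23 = 298.2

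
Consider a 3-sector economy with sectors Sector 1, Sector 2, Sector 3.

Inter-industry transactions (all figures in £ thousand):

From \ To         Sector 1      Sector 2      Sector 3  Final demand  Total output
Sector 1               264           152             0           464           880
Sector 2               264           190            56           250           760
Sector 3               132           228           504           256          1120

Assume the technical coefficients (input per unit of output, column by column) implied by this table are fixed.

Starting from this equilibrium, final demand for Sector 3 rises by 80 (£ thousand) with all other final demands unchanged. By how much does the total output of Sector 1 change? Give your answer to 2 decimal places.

Δx_1 = 3.28

Technical coefficients a_ij = z_ij / X_j:
  a_11 = 264/880 = 0.30, a_21 = 264/880 = 0.30, a_31 = 132/880 = 0.15
  a_12 = 152/760 = 0.20, a_22 = 190/760 = 0.25, a_32 = 228/760 = 0.30
  a_13 = 0/1120 = 0.00, a_23 = 56/1120 = 0.05, a_33 = 504/1120 = 0.45
I − A =
  [   0.70    -0.20     0.00]
  [  -0.30     0.75    -0.05]
  [  -0.15    -0.30     0.55]
Cofactors of I−A, C_ij = (−1)^(i+j)·(minor ij) (rows/columns in the sector order above):
  C_11 = (0.75)(0.55) − (-0.05)(-0.30) = 0.3975
  C_12 = −[(-0.30)(0.55) − (-0.05)(-0.15)] = 0.1725
  C_13 = (-0.30)(-0.30) − (0.75)(-0.15) = 0.2025
  C_21 = −[(-0.20)(0.55) − (0.00)(-0.30)] = 0.1100
  C_22 = (0.70)(0.55) − (0.00)(-0.15) = 0.3850
  C_23 = −[(0.70)(-0.30) − (-0.20)(-0.15)] = 0.2400
  C_31 = (-0.20)(-0.05) − (0.00)(0.75) = 0.0100
  C_32 = −[(0.70)(-0.05) − (0.00)(-0.30)] = 0.0350
  C_33 = (0.70)(0.75) − (-0.20)(-0.30) = 0.4650
det(I−A) = Σ_j (I−A)_1j·C_1j = (0.70)(0.3975) + (-0.20)(0.1725) + (0.00)(0.2025) = 0.24375
adj(I−A) = Cᵀ =
  [ 0.3975   0.1100   0.0100]
  [ 0.1725   0.3850   0.0350]
  [ 0.2025   0.2400   0.4650]
(I − A)⁻¹ = adj(I−A) / det(I−A) ≈
  [   1.6308     0.4513     0.0410]
  [   0.7077     1.5795     0.1436]
  [   0.8308     0.9846     1.9077]
Δx = (I − A)⁻¹ Δd with Δd having +80 in the Sector 3 component and 0 elsewhere.
So Δx_1 = L_13 · (+80), where L_13 = adj(I−A)_13 / det(I−A) = 0.0100 / 0.24375.
Δx_1 = 0.0100 × (+80) / 0.24375 = 0.80 / 0.24375 ≈ 3.28.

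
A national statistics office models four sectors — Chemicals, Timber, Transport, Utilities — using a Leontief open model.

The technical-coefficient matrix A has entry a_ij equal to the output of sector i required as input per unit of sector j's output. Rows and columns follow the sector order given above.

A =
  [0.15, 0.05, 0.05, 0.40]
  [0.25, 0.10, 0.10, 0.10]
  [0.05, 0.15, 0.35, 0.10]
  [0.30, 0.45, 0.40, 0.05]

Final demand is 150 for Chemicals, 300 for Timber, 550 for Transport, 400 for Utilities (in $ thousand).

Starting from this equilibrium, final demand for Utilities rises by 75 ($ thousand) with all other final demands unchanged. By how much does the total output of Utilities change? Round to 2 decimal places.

I − A =
  [   0.85    -0.05    -0.05    -0.40]
  [  -0.25     0.90    -0.10    -0.10]
  [  -0.05    -0.15     0.65    -0.10]
  [  -0.30    -0.45    -0.40     0.95]
Compute the cofactors C_ij = (−1)^(i+j)·(3×3 minor ij) of I−A; the adjugate is their transpose:
adj(I−A) = Cᵀ =
  [ 0.465750   0.179250   0.209250   0.237000]
  [ 0.173625   0.401000   0.156125   0.131750]
  [ 0.118875   0.154250   0.522125   0.121250]
  [ 0.279375   0.311500   0.359875   0.472000]
det(I−A) = Σ_j (I−A)_1j·C_1j = (0.85)(0.465750) + (-0.05)(0.173625) + (-0.05)(0.118875) + (-0.40)(0.279375) = 0.2695125
(I − A)⁻¹ = adj(I−A) / det(I−A) ≈
  [   1.7281     0.6651     0.7764     0.8794]
  [   0.6442     1.4879     0.5793     0.4888]
  [   0.4411     0.5723     1.9373     0.4499]
  [   1.0366     1.1558     1.3353     1.7513]
Δx = (I − A)⁻¹ Δd with Δd having +75 in the Utilities component and 0 elsewhere.
So Δx_4 = L_44 · (+75), where L_44 = adj(I−A)_44 / det(I−A) = 0.472000 / 0.2695125.
Δx_4 = 0.472000 × (+75) / 0.2695125 = 35.40 / 0.2695125 ≈ 131.35.

Δx_4 = 131.35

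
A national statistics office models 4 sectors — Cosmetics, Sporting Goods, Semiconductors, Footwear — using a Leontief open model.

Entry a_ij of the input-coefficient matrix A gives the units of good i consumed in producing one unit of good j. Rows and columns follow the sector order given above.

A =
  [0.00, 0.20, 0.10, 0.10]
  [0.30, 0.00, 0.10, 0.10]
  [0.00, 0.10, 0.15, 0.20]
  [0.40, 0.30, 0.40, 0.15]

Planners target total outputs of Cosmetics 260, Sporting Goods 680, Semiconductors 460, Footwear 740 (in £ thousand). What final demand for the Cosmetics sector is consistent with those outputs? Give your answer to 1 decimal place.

d_1 = 4.0

I − A =
  [   1.00    -0.20    -0.10    -0.10]
  [  -0.30     1.00    -0.10    -0.10]
  [   0.00    -0.10     0.85    -0.20]
  [  -0.40    -0.30    -0.40     0.85]
d = (I − A) x:
  d_1 = (+1.00)·260 + (-0.20)·680 + (-0.10)·460 + (-0.10)·740 = 4.0
  d_2 = (-0.30)·260 + (+1.00)·680 + (-0.10)·460 + (-0.10)·740 = 482.0
  d_3 = (+0.00)·260 + (-0.10)·680 + (+0.85)·460 + (-0.20)·740 = 175.0
  d_4 = (-0.40)·260 + (-0.30)·680 + (-0.40)·460 + (+0.85)·740 = 137.0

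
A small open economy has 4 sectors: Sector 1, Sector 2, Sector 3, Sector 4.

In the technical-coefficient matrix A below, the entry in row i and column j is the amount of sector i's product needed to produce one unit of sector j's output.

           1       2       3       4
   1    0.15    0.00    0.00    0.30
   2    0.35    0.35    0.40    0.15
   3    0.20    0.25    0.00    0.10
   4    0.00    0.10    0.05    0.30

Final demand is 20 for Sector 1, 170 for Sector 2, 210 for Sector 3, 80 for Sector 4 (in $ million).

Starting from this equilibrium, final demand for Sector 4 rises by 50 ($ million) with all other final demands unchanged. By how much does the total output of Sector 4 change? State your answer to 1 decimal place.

I − A =
  [   0.85     0.00     0.00    -0.30]
  [  -0.35     0.65    -0.40    -0.15]
  [  -0.20    -0.25     1.00    -0.10]
  [   0.00    -0.10    -0.05     0.70]
Compute the cofactors C_ij = (−1)^(i+j)·(3×3 minor ij) of I−A; the adjugate is their transpose:
adj(I−A) = Cᵀ =
  [ 0.360875   0.033750   0.021750   0.165000]
  [ 0.300750   0.587750   0.249625   0.290500]
  [ 0.152750   0.163250   0.363500   0.152375]
  [ 0.053875   0.095625   0.061625   0.467500]
det(I−A) = Σ_j (I−A)_1j·C_1j = (0.85)(0.360875) + (0.00)(0.300750) + (0.00)(0.152750) + (-0.30)(0.053875) = 0.29058125
(I − A)⁻¹ = adj(I−A) / det(I−A) ≈
  [   1.2419     0.1161     0.0748     0.5678]
  [   1.0350     2.0227     0.8591     0.9997]
  [   0.5257     0.5618     1.2509     0.5244]
  [   0.1854     0.3291     0.2121     1.6088]
Δx = (I − A)⁻¹ Δd with Δd having +50 in the Sector 4 component and 0 elsewhere.
So Δx_4 = L_44 · (+50), where L_44 = adj(I−A)_44 / det(I−A) = 0.467500 / 0.29058125.
Δx_4 = 0.467500 × (+50) / 0.29058125 = 23.375 / 0.29058125 ≈ 80.4.

Δx_4 = 80.4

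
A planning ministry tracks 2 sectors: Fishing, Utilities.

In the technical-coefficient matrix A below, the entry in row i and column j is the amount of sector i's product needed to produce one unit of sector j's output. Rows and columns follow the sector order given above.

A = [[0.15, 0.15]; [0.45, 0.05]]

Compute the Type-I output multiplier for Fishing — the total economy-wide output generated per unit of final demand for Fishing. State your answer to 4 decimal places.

m_1 = 1.8919

I − A =
  [   0.85    -0.15]
  [  -0.45     0.95]
det(I−A) = (0.85)(0.95) − (-0.15)(-0.45) = 0.7400
adj(I−A) = [[0.95, 0.15], [0.45, 0.85]]
(I − A)⁻¹ = adj(I−A) / det(I−A) ≈
  [   1.28378     0.20270]
  [   0.60811     1.14865]
The output multiplier for sector j is the column-j sum of the Leontief inverse (I − A)⁻¹ = adj(I−A) / det(I−A).
Column 1 of adj(I−A): (0.95, 0.45); det(I−A) = 0.7400.
m_1 = (0.95 + 0.45) / 0.7400 = 1.40 / 0.7400 ≈ 1.8919.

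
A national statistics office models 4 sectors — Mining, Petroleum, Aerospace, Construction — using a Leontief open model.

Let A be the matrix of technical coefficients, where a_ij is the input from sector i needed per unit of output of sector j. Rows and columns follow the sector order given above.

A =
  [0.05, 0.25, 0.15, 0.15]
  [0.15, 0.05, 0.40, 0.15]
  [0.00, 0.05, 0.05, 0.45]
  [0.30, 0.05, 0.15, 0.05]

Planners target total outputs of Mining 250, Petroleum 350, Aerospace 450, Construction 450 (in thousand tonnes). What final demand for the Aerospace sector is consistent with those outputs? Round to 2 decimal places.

d_3 = 207.50

I − A =
  [   0.95    -0.25    -0.15    -0.15]
  [  -0.15     0.95    -0.40    -0.15]
  [   0.00    -0.05     0.95    -0.45]
  [  -0.30    -0.05    -0.15     0.95]
d = (I − A) x:
  d_1 = (+0.95)·250 + (-0.25)·350 + (-0.15)·450 + (-0.15)·450 = 15.00
  d_2 = (-0.15)·250 + (+0.95)·350 + (-0.40)·450 + (-0.15)·450 = 47.50
  d_3 = (+0.00)·250 + (-0.05)·350 + (+0.95)·450 + (-0.45)·450 = 207.50
  d_4 = (-0.30)·250 + (-0.05)·350 + (-0.15)·450 + (+0.95)·450 = 267.50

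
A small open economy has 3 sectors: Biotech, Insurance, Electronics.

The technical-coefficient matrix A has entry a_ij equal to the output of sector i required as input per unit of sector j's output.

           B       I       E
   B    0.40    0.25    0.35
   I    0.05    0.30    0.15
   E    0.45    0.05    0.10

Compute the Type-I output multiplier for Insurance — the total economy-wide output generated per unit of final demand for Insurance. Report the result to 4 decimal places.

I − A =
  [   0.60    -0.25    -0.35]
  [  -0.05     0.70    -0.15]
  [  -0.45    -0.05     0.90]
Cofactors of I−A, C_ij = (−1)^(i+j)·(minor ij) (rows/columns in the sector order above):
  C_11 = (0.70)(0.90) − (-0.15)(-0.05) = 0.6225
  C_12 = −[(-0.05)(0.90) − (-0.15)(-0.45)] = 0.1125
  C_13 = (-0.05)(-0.05) − (0.70)(-0.45) = 0.3175
  C_21 = −[(-0.25)(0.90) − (-0.35)(-0.05)] = 0.2425
  C_22 = (0.60)(0.90) − (-0.35)(-0.45) = 0.3825
  C_23 = −[(0.60)(-0.05) − (-0.25)(-0.45)] = 0.1425
  C_31 = (-0.25)(-0.15) − (-0.35)(0.70) = 0.2825
  C_32 = −[(0.60)(-0.15) − (-0.35)(-0.05)] = 0.1075
  C_33 = (0.60)(0.70) − (-0.25)(-0.05) = 0.4075
det(I−A) = Σ_j (I−A)_1j·C_1j = (0.60)(0.6225) + (-0.25)(0.1125) + (-0.35)(0.3175) = 0.23425
adj(I−A) = Cᵀ =
  [ 0.6225   0.2425   0.2825]
  [ 0.1125   0.3825   0.1075]
  [ 0.3175   0.1425   0.4075]
(I − A)⁻¹ = adj(I−A) / det(I−A) ≈
  [   2.65742     1.03522     1.20598]
  [   0.48026     1.63287     0.45891]
  [   1.35539     0.60832     1.73959]
The output multiplier for sector j is the column-j sum of the Leontief inverse (I − A)⁻¹ = adj(I−A) / det(I−A).
Column I of adj(I−A): (0.2425, 0.3825, 0.1425); det(I−A) = 0.23425.
m_I = (0.2425 + 0.3825 + 0.1425) / 0.23425 = 0.7675 / 0.23425 ≈ 3.2764.

m_I = 3.2764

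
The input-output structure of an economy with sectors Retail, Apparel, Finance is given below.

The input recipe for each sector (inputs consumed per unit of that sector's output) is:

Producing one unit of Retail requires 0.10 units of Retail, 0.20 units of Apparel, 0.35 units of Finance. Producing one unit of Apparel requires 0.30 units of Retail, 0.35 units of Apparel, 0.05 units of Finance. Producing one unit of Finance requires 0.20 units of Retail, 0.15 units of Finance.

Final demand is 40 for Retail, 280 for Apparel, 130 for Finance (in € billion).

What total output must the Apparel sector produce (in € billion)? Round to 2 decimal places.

x_A = 518.12

I − A =
  [   0.90    -0.30    -0.20]
  [  -0.20     0.65     0.00]
  [  -0.35    -0.05     0.85]
Cofactors of I−A, C_ij = (−1)^(i+j)·(minor ij) (rows/columns in the sector order above):
  C_11 = (0.65)(0.85) − (0.00)(-0.05) = 0.5525
  C_12 = −[(-0.20)(0.85) − (0.00)(-0.35)] = 0.1700
  C_13 = (-0.20)(-0.05) − (0.65)(-0.35) = 0.2375
  C_21 = −[(-0.30)(0.85) − (-0.20)(-0.05)] = 0.2650
  C_22 = (0.90)(0.85) − (-0.20)(-0.35) = 0.6950
  C_23 = −[(0.90)(-0.05) − (-0.30)(-0.35)] = 0.1500
  C_31 = (-0.30)(0.00) − (-0.20)(0.65) = 0.1300
  C_32 = −[(0.90)(0.00) − (-0.20)(-0.20)] = 0.0400
  C_33 = (0.90)(0.65) − (-0.30)(-0.20) = 0.5250
det(I−A) = Σ_j (I−A)_1j·C_1j = (0.90)(0.5525) + (-0.30)(0.1700) + (-0.20)(0.2375) = 0.39875
adj(I−A) = Cᵀ =
  [ 0.5525   0.2650   0.1300]
  [ 0.1700   0.6950   0.0400]
  [ 0.2375   0.1500   0.5250]
(I − A)⁻¹ = adj(I−A) / det(I−A) ≈
  [   1.3856     0.6646     0.3260]
  [   0.4263     1.7429     0.1003]
  [   0.5956     0.3762     1.3166]
x = (I − A)⁻¹ d = adj(I−A)·d / det(I−A), with det(I−A) = 0.39875:
  x_R = (0.5525·40 + 0.2650·280 + 0.1300·130) / 0.39875 = 113.20 / 0.39875 ≈ 283.89
  x_A = (0.1700·40 + 0.6950·280 + 0.0400·130) / 0.39875 = 206.60 / 0.39875 ≈ 518.12
  x_F = (0.2375·40 + 0.1500·280 + 0.5250·130) / 0.39875 = 119.75 / 0.39875 ≈ 300.31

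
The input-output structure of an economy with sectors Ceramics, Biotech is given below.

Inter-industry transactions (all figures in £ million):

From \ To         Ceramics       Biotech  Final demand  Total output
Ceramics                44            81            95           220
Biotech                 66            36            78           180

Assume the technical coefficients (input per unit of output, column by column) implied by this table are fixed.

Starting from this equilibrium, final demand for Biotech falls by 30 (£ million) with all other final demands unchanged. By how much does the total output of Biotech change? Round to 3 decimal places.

Δx_B = -47.525

Technical coefficients a_ij = z_ij / X_j:
  a_CC = 44/220 = 0.20, a_BC = 66/220 = 0.30
  a_CB = 81/180 = 0.45, a_BB = 36/180 = 0.20
I − A =
  [   0.80    -0.45]
  [  -0.30     0.80]
det(I−A) = (0.80)(0.80) − (-0.45)(-0.30) = 0.5050
adj(I−A) = [[0.80, 0.45], [0.30, 0.80]]
(I − A)⁻¹ = adj(I−A) / det(I−A) ≈
  [   1.5842     0.8911]
  [   0.5941     1.5842]
Δx = (I − A)⁻¹ Δd with Δd having -30 in the Biotech component and 0 elsewhere.
So Δx_B = L_BB · (-30), where L_BB = adj(I−A)_BB / det(I−A) = 0.80 / 0.5050.
Δx_B = 0.80 × (-30) / 0.5050 = -24.00 / 0.5050 ≈ -47.525.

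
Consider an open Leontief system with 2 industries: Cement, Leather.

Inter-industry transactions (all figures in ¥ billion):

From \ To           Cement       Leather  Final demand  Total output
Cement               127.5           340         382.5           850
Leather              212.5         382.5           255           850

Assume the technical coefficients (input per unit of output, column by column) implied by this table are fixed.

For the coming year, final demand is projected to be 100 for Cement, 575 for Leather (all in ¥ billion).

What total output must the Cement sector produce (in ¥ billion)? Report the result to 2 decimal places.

x_C = 775.51

Technical coefficients a_ij = z_ij / X_j:
  a_CC = 127.5/850 = 0.15, a_LC = 212.5/850 = 0.25
  a_CL = 340/850 = 0.40, a_LL = 382.5/850 = 0.45
I − A =
  [   0.85    -0.40]
  [  -0.25     0.55]
det(I−A) = (0.85)(0.55) − (-0.40)(-0.25) = 0.3675
adj(I−A) = [[0.55, 0.40], [0.25, 0.85]]
(I − A)⁻¹ = adj(I−A) / det(I−A) ≈
  [   1.4966     1.0884]
  [   0.6803     2.3129]
x = (I − A)⁻¹ d = adj(I−A)·d / det(I−A), with det(I−A) = 0.3675:
  x_C = (0.55·100 + 0.40·575) / 0.3675 = 285.00 / 0.3675 ≈ 775.51
  x_L = (0.25·100 + 0.85·575) / 0.3675 = 513.75 / 0.3675 ≈ 1397.96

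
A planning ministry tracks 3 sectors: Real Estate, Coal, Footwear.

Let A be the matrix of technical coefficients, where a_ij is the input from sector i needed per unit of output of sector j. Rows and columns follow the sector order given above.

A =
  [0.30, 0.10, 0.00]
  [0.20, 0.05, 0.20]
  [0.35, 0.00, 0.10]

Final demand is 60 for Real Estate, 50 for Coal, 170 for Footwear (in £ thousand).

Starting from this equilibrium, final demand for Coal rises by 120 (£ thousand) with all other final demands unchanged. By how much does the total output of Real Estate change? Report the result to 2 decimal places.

I − A =
  [   0.70    -0.10     0.00]
  [  -0.20     0.95    -0.20]
  [  -0.35     0.00     0.90]
Cofactors of I−A, C_ij = (−1)^(i+j)·(minor ij) (rows/columns in the sector order above):
  C_11 = (0.95)(0.90) − (-0.20)(0.00) = 0.8550
  C_12 = −[(-0.20)(0.90) − (-0.20)(-0.35)] = 0.2500
  C_13 = (-0.20)(0.00) − (0.95)(-0.35) = 0.3325
  C_21 = −[(-0.10)(0.90) − (0.00)(0.00)] = 0.0900
  C_22 = (0.70)(0.90) − (0.00)(-0.35) = 0.6300
  C_23 = −[(0.70)(0.00) − (-0.10)(-0.35)] = 0.0350
  C_31 = (-0.10)(-0.20) − (0.00)(0.95) = 0.0200
  C_32 = −[(0.70)(-0.20) − (0.00)(-0.20)] = 0.1400
  C_33 = (0.70)(0.95) − (-0.10)(-0.20) = 0.6450
det(I−A) = Σ_j (I−A)_1j·C_1j = (0.70)(0.8550) + (-0.10)(0.2500) + (0.00)(0.3325) = 0.5735
adj(I−A) = Cᵀ =
  [ 0.8550   0.0900   0.0200]
  [ 0.2500   0.6300   0.1400]
  [ 0.3325   0.0350   0.6450]
(I − A)⁻¹ = adj(I−A) / det(I−A) ≈
  [   1.4908     0.1569     0.0349]
  [   0.4359     1.0985     0.2441]
  [   0.5798     0.0610     1.1247]
Δx = (I − A)⁻¹ Δd with Δd having +120 in the Coal component and 0 elsewhere.
So Δx_R = L_RC · (+120), where L_RC = adj(I−A)_RC / det(I−A) = 0.0900 / 0.5735.
Δx_R = 0.0900 × (+120) / 0.5735 = 10.80 / 0.5735 ≈ 18.83.

Δx_R = 18.83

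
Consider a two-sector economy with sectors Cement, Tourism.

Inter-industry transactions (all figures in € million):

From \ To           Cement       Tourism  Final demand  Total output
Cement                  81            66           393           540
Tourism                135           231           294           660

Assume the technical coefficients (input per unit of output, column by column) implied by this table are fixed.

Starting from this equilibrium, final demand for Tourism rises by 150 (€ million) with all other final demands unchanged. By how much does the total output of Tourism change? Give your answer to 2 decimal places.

Δx_2 = 241.71

Technical coefficients a_ij = z_ij / X_j:
  a_11 = 81/540 = 0.15, a_21 = 135/540 = 0.25
  a_12 = 66/660 = 0.10, a_22 = 231/660 = 0.35
I − A =
  [   0.85    -0.10]
  [  -0.25     0.65]
det(I−A) = (0.85)(0.65) − (-0.10)(-0.25) = 0.5275
adj(I−A) = [[0.65, 0.10], [0.25, 0.85]]
(I − A)⁻¹ = adj(I−A) / det(I−A) ≈
  [   1.2322     0.1896]
  [   0.4739     1.6114]
Δx = (I − A)⁻¹ Δd with Δd having +150 in the Tourism component and 0 elsewhere.
So Δx_2 = L_22 · (+150), where L_22 = adj(I−A)_22 / det(I−A) = 0.85 / 0.5275.
Δx_2 = 0.85 × (+150) / 0.5275 = 127.50 / 0.5275 ≈ 241.71.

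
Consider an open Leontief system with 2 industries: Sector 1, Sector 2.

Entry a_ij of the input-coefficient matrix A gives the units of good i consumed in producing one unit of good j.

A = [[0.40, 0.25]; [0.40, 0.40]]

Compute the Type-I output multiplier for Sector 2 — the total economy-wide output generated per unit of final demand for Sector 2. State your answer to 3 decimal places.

I − A =
  [   0.60    -0.25]
  [  -0.40     0.60]
det(I−A) = (0.60)(0.60) − (-0.25)(-0.40) = 0.2600
adj(I−A) = [[0.60, 0.25], [0.40, 0.60]]
(I − A)⁻¹ = adj(I−A) / det(I−A) ≈
  [   2.3077     0.9615]
  [   1.5385     2.3077]
The output multiplier for sector j is the column-j sum of the Leontief inverse (I − A)⁻¹ = adj(I−A) / det(I−A).
Column 2 of adj(I−A): (0.25, 0.60); det(I−A) = 0.2600.
m_2 = (0.25 + 0.60) / 0.2600 = 0.85 / 0.2600 ≈ 3.269.

m_2 = 3.269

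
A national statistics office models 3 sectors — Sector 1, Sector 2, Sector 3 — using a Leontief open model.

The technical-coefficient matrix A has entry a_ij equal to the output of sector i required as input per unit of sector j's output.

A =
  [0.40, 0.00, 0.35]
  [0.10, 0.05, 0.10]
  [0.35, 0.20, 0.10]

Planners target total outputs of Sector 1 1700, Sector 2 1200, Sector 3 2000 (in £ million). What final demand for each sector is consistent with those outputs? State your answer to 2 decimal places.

d_1 = 320.00, d_2 = 770.00, d_3 = 965.00

I − A =
  [   0.60     0.00    -0.35]
  [  -0.10     0.95    -0.10]
  [  -0.35    -0.20     0.90]
d = (I − A) x:
  d_1 = (+0.60)·1700 + (+0.00)·1200 + (-0.35)·2000 = 320.00
  d_2 = (-0.10)·1700 + (+0.95)·1200 + (-0.10)·2000 = 770.00
  d_3 = (-0.35)·1700 + (-0.20)·1200 + (+0.90)·2000 = 965.00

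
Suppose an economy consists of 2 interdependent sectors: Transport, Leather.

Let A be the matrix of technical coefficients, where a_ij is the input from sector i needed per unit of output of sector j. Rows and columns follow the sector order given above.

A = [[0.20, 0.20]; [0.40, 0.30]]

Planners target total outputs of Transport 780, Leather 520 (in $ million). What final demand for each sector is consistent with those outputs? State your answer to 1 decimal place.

d_T = 520.0, d_L = 52.0

I − A =
  [   0.80    -0.20]
  [  -0.40     0.70]
d = (I − A) x:
  d_T = (+0.80)·780 + (-0.20)·520 = 520.0
  d_L = (-0.40)·780 + (+0.70)·520 = 52.0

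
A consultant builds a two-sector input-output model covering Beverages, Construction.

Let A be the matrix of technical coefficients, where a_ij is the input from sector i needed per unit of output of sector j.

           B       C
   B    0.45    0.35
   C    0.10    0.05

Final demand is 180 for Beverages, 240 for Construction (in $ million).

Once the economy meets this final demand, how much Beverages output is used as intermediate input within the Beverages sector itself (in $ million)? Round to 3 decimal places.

I − A =
  [   0.55    -0.35]
  [  -0.10     0.95]
det(I−A) = (0.55)(0.95) − (-0.35)(-0.10) = 0.4875
adj(I−A) = [[0.95, 0.35], [0.10, 0.55]]
(I − A)⁻¹ = adj(I−A) / det(I−A) ≈
  [   1.9487     0.7179]
  [   0.2051     1.1282]
First solve x = (I − A)⁻¹ d = adj(I−A)·d / det(I−A); in particular x_B = (0.95·180 + 0.35·240) / 0.4875 = 255.00 / 0.4875 ≈ 523.07692.
Intermediate flow from B to B: z_BB = a_BB · x_B = 0.45 × 255.00 / 0.4875 = 114.75 / 0.4875 ≈ 235.385.

z_BB = 235.385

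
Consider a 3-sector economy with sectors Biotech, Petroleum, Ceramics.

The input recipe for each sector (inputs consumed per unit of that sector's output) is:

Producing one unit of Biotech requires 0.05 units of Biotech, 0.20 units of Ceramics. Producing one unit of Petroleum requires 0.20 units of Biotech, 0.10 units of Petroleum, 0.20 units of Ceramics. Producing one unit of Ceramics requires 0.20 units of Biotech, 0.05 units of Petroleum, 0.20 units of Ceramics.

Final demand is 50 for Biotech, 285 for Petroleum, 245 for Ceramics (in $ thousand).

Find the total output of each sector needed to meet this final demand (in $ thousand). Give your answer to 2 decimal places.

x_1 = 218.46, x_2 = 341.46, x_3 = 446.23

I − A =
  [   0.95    -0.20    -0.20]
  [   0.00     0.90    -0.05]
  [  -0.20    -0.20     0.80]
Cofactors of I−A, C_ij = (−1)^(i+j)·(minor ij) (rows/columns in the sector order above):
  C_11 = (0.90)(0.80) − (-0.05)(-0.20) = 0.7100
  C_12 = −[(0.00)(0.80) − (-0.05)(-0.20)] = 0.0100
  C_13 = (0.00)(-0.20) − (0.90)(-0.20) = 0.1800
  C_21 = −[(-0.20)(0.80) − (-0.20)(-0.20)] = 0.2000
  C_22 = (0.95)(0.80) − (-0.20)(-0.20) = 0.7200
  C_23 = −[(0.95)(-0.20) − (-0.20)(-0.20)] = 0.2300
  C_31 = (-0.20)(-0.05) − (-0.20)(0.90) = 0.1900
  C_32 = −[(0.95)(-0.05) − (-0.20)(0.00)] = 0.0475
  C_33 = (0.95)(0.90) − (-0.20)(0.00) = 0.8550
det(I−A) = Σ_j (I−A)_1j·C_1j = (0.95)(0.7100) + (-0.20)(0.0100) + (-0.20)(0.1800) = 0.6365
adj(I−A) = Cᵀ =
  [ 0.7100   0.2000   0.1900]
  [ 0.0100   0.7200   0.0475]
  [ 0.1800   0.2300   0.8550]
(I − A)⁻¹ = adj(I−A) / det(I−A) ≈
  [   1.1155     0.3142     0.2985]
  [   0.0157     1.1312     0.0746]
  [   0.2828     0.3614     1.3433]
x = (I − A)⁻¹ d = adj(I−A)·d / det(I−A), with det(I−A) = 0.6365:
  x_1 = (0.7100·50 + 0.2000·285 + 0.1900·245) / 0.6365 = 139.05 / 0.6365 ≈ 218.46
  x_2 = (0.0100·50 + 0.7200·285 + 0.0475·245) / 0.6365 = 217.3375 / 0.6365 ≈ 341.46
  x_3 = (0.1800·50 + 0.2300·285 + 0.8550·245) / 0.6365 = 284.025 / 0.6365 ≈ 446.23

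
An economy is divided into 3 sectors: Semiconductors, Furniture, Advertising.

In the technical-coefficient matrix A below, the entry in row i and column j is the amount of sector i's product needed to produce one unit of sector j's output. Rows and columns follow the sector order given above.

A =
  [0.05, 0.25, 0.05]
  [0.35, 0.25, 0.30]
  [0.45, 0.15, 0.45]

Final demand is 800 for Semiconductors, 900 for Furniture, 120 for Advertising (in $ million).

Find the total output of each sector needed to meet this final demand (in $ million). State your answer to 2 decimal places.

x_S = 1767.91, x_F = 3020.38, x_A = 2488.40

I − A =
  [   0.95    -0.25    -0.05]
  [  -0.35     0.75    -0.30]
  [  -0.45    -0.15     0.55]
Cofactors of I−A, C_ij = (−1)^(i+j)·(minor ij) (rows/columns in the sector order above):
  C_11 = (0.75)(0.55) − (-0.30)(-0.15) = 0.3675
  C_12 = −[(-0.35)(0.55) − (-0.30)(-0.45)] = 0.3275
  C_13 = (-0.35)(-0.15) − (0.75)(-0.45) = 0.3900
  C_21 = −[(-0.25)(0.55) − (-0.05)(-0.15)] = 0.1450
  C_22 = (0.95)(0.55) − (-0.05)(-0.45) = 0.5000
  C_23 = −[(0.95)(-0.15) − (-0.25)(-0.45)] = 0.2550
  C_31 = (-0.25)(-0.30) − (-0.05)(0.75) = 0.1125
  C_32 = −[(0.95)(-0.30) − (-0.05)(-0.35)] = 0.3025
  C_33 = (0.95)(0.75) − (-0.25)(-0.35) = 0.6250
det(I−A) = Σ_j (I−A)_1j·C_1j = (0.95)(0.3675) + (-0.25)(0.3275) + (-0.05)(0.3900) = 0.24775
adj(I−A) = Cᵀ =
  [ 0.3675   0.1450   0.1125]
  [ 0.3275   0.5000   0.3025]
  [ 0.3900   0.2550   0.6250]
(I − A)⁻¹ = adj(I−A) / det(I−A) ≈
  [   1.4834     0.5853     0.4541]
  [   1.3219     2.0182     1.2210]
  [   1.5742     1.0293     2.5227]
x = (I − A)⁻¹ d = adj(I−A)·d / det(I−A), with det(I−A) = 0.24775:
  x_S = (0.3675·800 + 0.1450·900 + 0.1125·120) / 0.24775 = 438.00 / 0.24775 ≈ 1767.91
  x_F = (0.3275·800 + 0.5000·900 + 0.3025·120) / 0.24775 = 748.30 / 0.24775 ≈ 3020.38
  x_A = (0.3900·800 + 0.2550·900 + 0.6250·120) / 0.24775 = 616.50 / 0.24775 ≈ 2488.40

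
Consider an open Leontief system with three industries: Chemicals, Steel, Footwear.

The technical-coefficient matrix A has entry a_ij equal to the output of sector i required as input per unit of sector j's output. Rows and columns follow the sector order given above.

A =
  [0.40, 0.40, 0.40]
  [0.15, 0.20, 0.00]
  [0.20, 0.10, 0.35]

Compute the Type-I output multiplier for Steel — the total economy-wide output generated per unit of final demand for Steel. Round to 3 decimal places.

m_S = 3.695

I − A =
  [   0.60    -0.40    -0.40]
  [  -0.15     0.80     0.00]
  [  -0.20    -0.10     0.65]
Cofactors of I−A, C_ij = (−1)^(i+j)·(minor ij) (rows/columns in the sector order above):
  C_11 = (0.80)(0.65) − (0.00)(-0.10) = 0.5200
  C_12 = −[(-0.15)(0.65) − (0.00)(-0.20)] = 0.0975
  C_13 = (-0.15)(-0.10) − (0.80)(-0.20) = 0.1750
  C_21 = −[(-0.40)(0.65) − (-0.40)(-0.10)] = 0.3000
  C_22 = (0.60)(0.65) − (-0.40)(-0.20) = 0.3100
  C_23 = −[(0.60)(-0.10) − (-0.40)(-0.20)] = 0.1400
  C_31 = (-0.40)(0.00) − (-0.40)(0.80) = 0.3200
  C_32 = −[(0.60)(0.00) − (-0.40)(-0.15)] = 0.0600
  C_33 = (0.60)(0.80) − (-0.40)(-0.15) = 0.4200
det(I−A) = Σ_j (I−A)_1j·C_1j = (0.60)(0.5200) + (-0.40)(0.0975) + (-0.40)(0.1750) = 0.2030
adj(I−A) = Cᵀ =
  [ 0.5200   0.3000   0.3200]
  [ 0.0975   0.3100   0.0600]
  [ 0.1750   0.1400   0.4200]
(I − A)⁻¹ = adj(I−A) / det(I−A) ≈
  [   2.5616     1.4778     1.5764]
  [   0.4803     1.5271     0.2956]
  [   0.8621     0.6897     2.0690]
The output multiplier for sector j is the column-j sum of the Leontief inverse (I − A)⁻¹ = adj(I−A) / det(I−A).
Column S of adj(I−A): (0.3000, 0.3100, 0.1400); det(I−A) = 0.2030.
m_S = (0.3000 + 0.3100 + 0.1400) / 0.2030 = 0.75 / 0.2030 ≈ 3.695.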